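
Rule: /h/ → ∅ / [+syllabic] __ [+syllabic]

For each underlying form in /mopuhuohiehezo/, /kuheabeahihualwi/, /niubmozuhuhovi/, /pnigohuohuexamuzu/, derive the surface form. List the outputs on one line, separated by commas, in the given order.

/mopuhuohiehezo/: /h/ occurs between vowels /u/ and /u/, so it deletes. /h/ occurs between vowels /o/ and /i/, so it deletes. /h/ occurs between vowels /e/ and /e/, so it deletes. → [mopuuoieezo].
/kuheabeahihualwi/: /h/ occurs between vowels /u/ and /e/, so it deletes. /h/ occurs between vowels /a/ and /i/, so it deletes. /h/ occurs between vowels /i/ and /u/, so it deletes. → [kueabeaiualwi].
/niubmozuhuhovi/: /h/ occurs between vowels /u/ and /u/, so it deletes. /h/ occurs between vowels /u/ and /o/, so it deletes. → [niubmozuuovi].
/pnigohuohuexamuzu/: /h/ occurs between vowels /o/ and /u/, so it deletes. /h/ occurs between vowels /o/ and /u/, so it deletes. → [pnigououexamuzu].

mopuuoieezo, kueabeaiualwi, niubmozuuovi, pnigououexamuzu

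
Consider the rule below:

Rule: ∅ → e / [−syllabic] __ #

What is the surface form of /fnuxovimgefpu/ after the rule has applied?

No segment of /fnuxovimgefpu/ meets the structural description of the rule, so the form surfaces unchanged.

fnuxovimgefpu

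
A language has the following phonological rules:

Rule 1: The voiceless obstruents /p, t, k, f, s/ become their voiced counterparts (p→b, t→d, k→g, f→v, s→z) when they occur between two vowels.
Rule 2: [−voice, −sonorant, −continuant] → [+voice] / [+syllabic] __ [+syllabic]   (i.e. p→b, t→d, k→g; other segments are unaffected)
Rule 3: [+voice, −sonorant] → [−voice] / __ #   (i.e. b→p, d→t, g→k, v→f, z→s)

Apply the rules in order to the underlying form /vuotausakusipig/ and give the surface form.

Rule 1 (intervocalic voicing): /t/ is a voiceless obstruent between vowels /o/ and /a/, so it voices to [d]. /s/ is a voiceless obstruent between vowels /u/ and /a/, so it voices to [z]. /k/ is a voiceless obstruent between vowels /a/ and /u/, so it voices to [g]. /s/ is a voiceless obstruent between vowels /u/ and /i/, so it voices to [z]. /p/ is a voiceless obstruent between vowels /i/ and /i/, so it voices to [b]. /vuotausakusipig/ → vuodauzaguzibig.
Rule 2 (intervocalic voicing): no segment meets the environment; /vuodauzaguzibig/ is unchanged.
Rule 3 (final devoicing): /g/ is a voiced obstruent in word-final position, so it devoices to [k]. /vuodauzaguzibig/ → vuodauzaguzibik.

vuodauzaguzibik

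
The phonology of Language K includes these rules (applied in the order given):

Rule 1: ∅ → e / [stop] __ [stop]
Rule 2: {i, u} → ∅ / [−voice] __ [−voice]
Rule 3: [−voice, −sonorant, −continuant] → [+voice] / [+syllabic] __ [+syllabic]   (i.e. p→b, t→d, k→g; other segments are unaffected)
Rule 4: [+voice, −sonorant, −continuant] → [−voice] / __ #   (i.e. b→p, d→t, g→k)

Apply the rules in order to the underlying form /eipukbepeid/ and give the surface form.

eipkebebeit

Rule 1 (stop-cluster e-epenthesis): /k/ and /b/ form a stop–stop cluster, so [e] is inserted between them. /eipukbepeid/ → eipukebepeid.
Rule 2 (high vowel syncope): /u/ is a high vowel flanked by voiceless consonants /p/ and /k/, so it deletes. /eipukebepeid/ → eipkebepeid.
Rule 3 (intervocalic voicing): /p/ is a voiceless stop between vowels /e/ and /e/, so it voices to [b]. /eipkebepeid/ → eipkebebeid.
Rule 4 (final devoicing): /d/ is a voiced stop in word-final position, so it devoices to [t]. /eipkebebeid/ → eipkebebeit.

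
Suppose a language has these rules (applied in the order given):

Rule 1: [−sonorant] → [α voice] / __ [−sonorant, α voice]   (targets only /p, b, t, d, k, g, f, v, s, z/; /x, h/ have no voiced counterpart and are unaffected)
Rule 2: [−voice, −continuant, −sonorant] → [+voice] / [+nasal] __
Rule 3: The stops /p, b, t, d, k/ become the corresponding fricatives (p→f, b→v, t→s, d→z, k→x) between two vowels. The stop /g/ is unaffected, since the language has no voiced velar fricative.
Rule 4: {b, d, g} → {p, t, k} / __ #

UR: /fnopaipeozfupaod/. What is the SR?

Rule 1 (regressive voicing assimilation): /z/ precedes the voiceless obstruent /f/, so it devoices to [s] by assimilation. /fnopaipeozfupaod/ → fnopaipeosfupaod.
Rule 2 (post-nasal voicing): no segment meets the environment; /fnopaipeosfupaod/ is unchanged.
Rule 3 (intervocalic spirantization): /p/ is a stop between vowels /o/ and /a/, so it spirantizes to the fricative [f]. /p/ is a stop between vowels /i/ and /e/, so it spirantizes to the fricative [f]. /p/ is a stop between vowels /u/ and /a/, so it spirantizes to the fricative [f]. /fnopaipeosfupaod/ → fnofaifeosfufaod.
Rule 4 (final devoicing): /d/ is a voiced stop in word-final position, so it devoices to [t]. /fnofaifeosfufaod/ → fnofaifeosfufaot.

fnofaifeosfufaot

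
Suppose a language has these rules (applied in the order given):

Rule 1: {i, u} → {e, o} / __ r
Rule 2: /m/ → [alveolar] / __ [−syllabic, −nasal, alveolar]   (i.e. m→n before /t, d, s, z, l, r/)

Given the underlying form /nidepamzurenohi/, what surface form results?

nidepanzorenohi

Rule 1 (pre-rhotic lowering): /u/ is a high vowel immediately before /r/, so it lowers to [o]. /nidepamzurenohi/ → nidepamzorenohi.
Rule 2 (nasal place assimilation): /m/ precedes the alveolar consonant /z/, so it assimilates in place to [n]. /nidepamzorenohi/ → nidepanzorenohi.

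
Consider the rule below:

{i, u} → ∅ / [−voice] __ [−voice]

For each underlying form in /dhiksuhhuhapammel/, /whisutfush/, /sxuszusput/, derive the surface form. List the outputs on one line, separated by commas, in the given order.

/dhiksuhhuhapammel/: /i/ is a high vowel flanked by voiceless consonants /h/ and /k/, so it deletes. /u/ is a high vowel flanked by voiceless consonants /s/ and /h/, so it deletes. /u/ is a high vowel flanked by voiceless consonants /h/ and /h/, so it deletes. → [dhkshhhapammel].
/whisutfush/: /i/ is a high vowel flanked by voiceless consonants /h/ and /s/, so it deletes. /u/ is a high vowel flanked by voiceless consonants /s/ and /t/, so it deletes. /u/ is a high vowel flanked by voiceless consonants /f/ and /s/, so it deletes. → [whstfsh].
/sxuszusput/: /u/ is a high vowel flanked by voiceless consonants /x/ and /s/, so it deletes. /u/ is a high vowel flanked by voiceless consonants /p/ and /t/, so it deletes. → [sxszuspt].

dhkshhhapammel, whstfsh, sxszuspt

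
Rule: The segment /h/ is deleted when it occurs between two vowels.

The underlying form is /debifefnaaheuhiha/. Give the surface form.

debifefnaaeuia

/h/ occurs between vowels /a/ and /e/, so it deletes.
/h/ occurs between vowels /u/ and /i/, so it deletes.
/h/ occurs between vowels /i/ and /a/, so it deletes.
Surface form: [debifefnaaeuia].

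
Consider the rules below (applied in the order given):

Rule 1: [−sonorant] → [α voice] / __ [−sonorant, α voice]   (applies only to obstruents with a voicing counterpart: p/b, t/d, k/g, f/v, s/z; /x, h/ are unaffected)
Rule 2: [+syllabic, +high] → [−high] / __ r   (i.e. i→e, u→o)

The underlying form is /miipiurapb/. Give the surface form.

miipiorabb

Rule 1 (regressive voicing assimilation): /p/ precedes the voiced obstruent /b/, so it voices to [b] by assimilation. /miipiurapb/ → miipiurabb.
Rule 2 (pre-rhotic lowering): /u/ is a high vowel immediately before /r/, so it lowers to [o]. /miipiurabb/ → miipiorabb.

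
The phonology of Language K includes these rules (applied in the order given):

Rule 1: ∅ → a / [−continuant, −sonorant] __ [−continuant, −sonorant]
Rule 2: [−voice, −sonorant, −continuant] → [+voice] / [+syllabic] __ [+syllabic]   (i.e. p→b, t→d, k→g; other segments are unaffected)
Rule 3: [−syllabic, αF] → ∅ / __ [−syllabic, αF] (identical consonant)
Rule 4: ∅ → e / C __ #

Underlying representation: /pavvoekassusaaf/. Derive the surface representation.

Rule 1 (stop-cluster a-epenthesis): no segment meets the environment; /pavvoekassusaaf/ is unchanged.
Rule 2 (intervocalic voicing): /k/ is a voiceless stop between vowels /e/ and /a/, so it voices to [g]. /pavvoekassusaaf/ → pavvoegassusaaf.
Rule 3 (degemination): /vv/ is a geminate; the first /v/ deletes. /ss/ is a geminate; the first /s/ deletes. /pavvoegassusaaf/ → pavoegasusaaf.
Rule 4 (final e-epenthesis): the form ends in the consonant /f/, so [e] is inserted word-finally. /pavoegasusaaf/ → pavoegasusaafe.

pavoegasusaafe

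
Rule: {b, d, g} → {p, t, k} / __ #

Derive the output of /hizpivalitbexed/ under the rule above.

hizpivalitbexet

Scanning /hizpivalitbexed/: /b/ at position 11 is not in the conditioning environment; /d/ is a voiced stop in word-final position, so it devoices to [t].
Result: [hizpivalitbexet].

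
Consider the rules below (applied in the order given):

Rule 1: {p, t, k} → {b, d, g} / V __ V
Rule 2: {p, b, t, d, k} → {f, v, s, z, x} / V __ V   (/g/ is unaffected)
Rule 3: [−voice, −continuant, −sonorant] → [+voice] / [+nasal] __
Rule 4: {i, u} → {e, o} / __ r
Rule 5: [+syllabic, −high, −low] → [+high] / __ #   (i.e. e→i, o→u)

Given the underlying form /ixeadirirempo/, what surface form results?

ixeazererembu

Rule 1 (intervocalic voicing): no segment meets the environment; /ixeadirirempo/ is unchanged.
Rule 2 (intervocalic spirantization): /d/ is a stop between vowels /a/ and /i/, so it spirantizes to the fricative [z]. /ixeadirirempo/ → ixeazirirempo.
Rule 3 (post-nasal voicing): /p/ is a voiceless stop immediately after the nasal /m/, so it voices to [b]. /ixeazirirempo/ → ixeazirirembo.
Rule 4 (pre-rhotic lowering): /i/ is a high vowel immediately before /r/, so it lowers to [e]. /i/ is a high vowel immediately before /r/, so it lowers to [e]. /ixeazirirembo/ → ixeazererembo.
Rule 5 (final vowel raising): /o/ is a mid vowel in word-final position, so it raises to [u]. /ixeazererembo/ → ixeazererembu.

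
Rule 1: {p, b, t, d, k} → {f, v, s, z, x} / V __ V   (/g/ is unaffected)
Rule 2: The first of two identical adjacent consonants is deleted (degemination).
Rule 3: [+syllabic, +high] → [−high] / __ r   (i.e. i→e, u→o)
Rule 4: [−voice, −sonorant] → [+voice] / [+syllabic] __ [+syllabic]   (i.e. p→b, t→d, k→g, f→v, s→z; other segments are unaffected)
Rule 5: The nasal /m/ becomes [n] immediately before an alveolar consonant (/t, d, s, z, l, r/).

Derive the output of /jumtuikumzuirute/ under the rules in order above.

Rule 1 (intervocalic spirantization): /k/ is a stop between vowels /i/ and /u/, so it spirantizes to the fricative [x]. /t/ is a stop between vowels /u/ and /e/, so it spirantizes to the fricative [s]. /jumtuikumzuirute/ → jumtuixumzuiruse.
Rule 2 (degemination): no segment meets the environment; /jumtuixumzuiruse/ is unchanged.
Rule 3 (pre-rhotic lowering): /i/ is a high vowel immediately before /r/, so it lowers to [e]. /jumtuixumzuiruse/ → jumtuixumzueruse.
Rule 4 (intervocalic voicing): /s/ is a voiceless obstruent between vowels /u/ and /e/, so it voices to [z]. /jumtuixumzueruse/ → jumtuixumzueruze.
Rule 5 (nasal place assimilation): /m/ precedes the alveolar consonant /t/, so it assimilates in place to [n]. /m/ precedes the alveolar consonant /z/, so it assimilates in place to [n]. /jumtuixumzueruze/ → juntuixunzueruze.

juntuixunzueruze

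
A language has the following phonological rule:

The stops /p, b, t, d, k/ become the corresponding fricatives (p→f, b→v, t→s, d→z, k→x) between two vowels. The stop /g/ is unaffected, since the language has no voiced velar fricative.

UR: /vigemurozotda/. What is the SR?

vigemurozotda

No segment of /vigemurozotda/ meets the structural description of the rule, so the form surfaces unchanged.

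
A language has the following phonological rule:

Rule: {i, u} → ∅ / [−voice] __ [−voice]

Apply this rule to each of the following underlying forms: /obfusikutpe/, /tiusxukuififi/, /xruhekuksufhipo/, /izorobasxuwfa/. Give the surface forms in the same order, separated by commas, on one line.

/obfusikutpe/: /u/ is a high vowel flanked by voiceless consonants /f/ and /s/, so it deletes. /i/ is a high vowel flanked by voiceless consonants /s/ and /k/, so it deletes. /u/ is a high vowel flanked by voiceless consonants /k/ and /t/, so it deletes. → [obfsktpe].
/tiusxukuififi/: /u/ is a high vowel flanked by voiceless consonants /x/ and /k/, so it deletes. /i/ is a high vowel flanked by voiceless consonants /f/ and /f/, so it deletes. → [tiusxkuiffi].
/xruhekuksufhipo/: /u/ is a high vowel flanked by voiceless consonants /k/ and /k/, so it deletes. /u/ is a high vowel flanked by voiceless consonants /s/ and /f/, so it deletes. /i/ is a high vowel flanked by voiceless consonants /h/ and /p/, so it deletes. → [xruhekksfhpo].
/izorobasxuwfa/: the rule's environment is not met; surfaces unchanged as [izorobasxuwfa].

obfsktpe, tiusxkuiffi, xruhekksfhpo, izorobasxuwfa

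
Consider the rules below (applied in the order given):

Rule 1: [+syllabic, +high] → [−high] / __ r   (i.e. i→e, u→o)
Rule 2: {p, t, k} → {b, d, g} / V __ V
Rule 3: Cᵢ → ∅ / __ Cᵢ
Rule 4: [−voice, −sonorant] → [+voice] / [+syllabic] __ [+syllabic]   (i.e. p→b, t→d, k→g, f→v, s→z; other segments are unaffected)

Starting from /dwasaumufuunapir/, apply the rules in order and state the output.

Rule 1 (pre-rhotic lowering): /i/ is a high vowel immediately before /r/, so it lowers to [e]. /dwasaumufuunapir/ → dwasaumufuunaper.
Rule 2 (intervocalic voicing): /p/ is a voiceless stop between vowels /a/ and /e/, so it voices to [b]. /dwasaumufuunaper/ → dwasaumufuunaber.
Rule 3 (degemination): no segment meets the environment; /dwasaumufuunaber/ is unchanged.
Rule 4 (intervocalic voicing): /s/ is a voiceless obstruent between vowels /a/ and /a/, so it voices to [z]. /f/ is a voiceless obstruent between vowels /u/ and /u/, so it voices to [v]. /dwasaumufuunaber/ → dwazaumuvuunaber.

dwazaumuvuunaber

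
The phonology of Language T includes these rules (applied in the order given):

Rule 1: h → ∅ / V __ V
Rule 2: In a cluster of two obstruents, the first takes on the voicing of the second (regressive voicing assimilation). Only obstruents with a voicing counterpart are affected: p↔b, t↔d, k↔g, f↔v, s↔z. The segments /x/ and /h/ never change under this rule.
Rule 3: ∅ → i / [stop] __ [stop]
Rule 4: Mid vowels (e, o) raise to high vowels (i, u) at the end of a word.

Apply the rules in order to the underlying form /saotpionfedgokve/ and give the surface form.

Rule 1 (intervocalic h-deletion): no segment meets the environment; /saotpionfedgokve/ is unchanged.
Rule 2 (regressive voicing assimilation): /k/ precedes the voiced obstruent /v/, so it voices to [g] by assimilation. /saotpionfedgokve/ → saotpionfedgogve.
Rule 3 (stop-cluster i-epenthesis): /t/ and /p/ form a stop–stop cluster, so [i] is inserted between them. /d/ and /g/ form a stop–stop cluster, so [i] is inserted between them. /saotpionfedgogve/ → saotipionfedigogve.
Rule 4 (final vowel raising): /e/ is a mid vowel in word-final position, so it raises to [i]. /saotipionfedigogve/ → saotipionfedigogvi.

saotipionfedigogvi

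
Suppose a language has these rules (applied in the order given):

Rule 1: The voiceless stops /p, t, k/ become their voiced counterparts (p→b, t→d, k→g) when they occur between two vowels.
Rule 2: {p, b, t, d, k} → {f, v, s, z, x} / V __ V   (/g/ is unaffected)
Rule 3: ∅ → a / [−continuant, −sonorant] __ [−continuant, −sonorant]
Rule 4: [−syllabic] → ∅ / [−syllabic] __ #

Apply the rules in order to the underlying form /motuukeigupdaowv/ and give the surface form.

mozuugeigupadaow

Rule 1 (intervocalic voicing): /t/ is a voiceless stop between vowels /o/ and /u/, so it voices to [d]. /k/ is a voiceless stop between vowels /u/ and /e/, so it voices to [g]. /motuukeigupdaowv/ → moduugeigupdaowv.
Rule 2 (intervocalic spirantization): /d/ is a stop between vowels /o/ and /u/, so it spirantizes to the fricative [z]. /moduugeigupdaowv/ → mozuugeigupdaowv.
Rule 3 (stop-cluster a-epenthesis): /p/ and /d/ form a stop–stop cluster, so [a] is inserted between them. /mozuugeigupdaowv/ → mozuugeigupadaowv.
Rule 4 (final cluster simplification): /v/ is the second consonant of a word-final cluster /wv/, so it deletes. /mozuugeigupadaowv/ → mozuugeigupadaow.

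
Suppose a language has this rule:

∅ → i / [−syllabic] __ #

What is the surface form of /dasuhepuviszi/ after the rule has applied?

dasuhepuviszi

No segment of /dasuhepuviszi/ meets the structural description of the rule, so the form surfaces unchanged.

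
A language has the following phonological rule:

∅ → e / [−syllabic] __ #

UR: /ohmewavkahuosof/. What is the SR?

the form ends in the consonant /f/, so [e] is inserted word-finally.
Surface form: [ohmewavkahuosofe].

ohmewavkahuosofe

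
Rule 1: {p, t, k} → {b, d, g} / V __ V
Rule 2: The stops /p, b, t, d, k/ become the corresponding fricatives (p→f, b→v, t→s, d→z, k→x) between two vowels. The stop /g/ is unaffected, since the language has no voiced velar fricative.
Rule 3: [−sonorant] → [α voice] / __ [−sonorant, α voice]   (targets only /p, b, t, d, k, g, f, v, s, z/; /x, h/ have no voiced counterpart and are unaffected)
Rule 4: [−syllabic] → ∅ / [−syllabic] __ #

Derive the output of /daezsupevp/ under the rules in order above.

Rule 1 (intervocalic voicing): /p/ is a voiceless stop between vowels /u/ and /e/, so it voices to [b]. /daezsupevp/ → daezsubevp.
Rule 2 (intervocalic spirantization): /b/ is a stop between vowels /u/ and /e/, so it spirantizes to the fricative [v]. /daezsubevp/ → daezsuvevp.
Rule 3 (regressive voicing assimilation): /z/ precedes the voiceless obstruent /s/, so it devoices to [s] by assimilation. /v/ precedes the voiceless obstruent /p/, so it devoices to [f] by assimilation. /daezsuvevp/ → daessuvefp.
Rule 4 (final cluster simplification): /p/ is the second consonant of a word-final cluster /fp/, so it deletes. /daessuvefp/ → daessuvef.

daessuvef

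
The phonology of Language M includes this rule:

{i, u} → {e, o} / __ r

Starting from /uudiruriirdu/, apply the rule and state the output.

/i/ is a high vowel immediately before /r/, so it lowers to [e].
/u/ is a high vowel immediately before /r/, so it lowers to [o].
/i/ is a high vowel immediately before /r/, so it lowers to [e].
Surface form: [uuderorierdu].

uuderorierdu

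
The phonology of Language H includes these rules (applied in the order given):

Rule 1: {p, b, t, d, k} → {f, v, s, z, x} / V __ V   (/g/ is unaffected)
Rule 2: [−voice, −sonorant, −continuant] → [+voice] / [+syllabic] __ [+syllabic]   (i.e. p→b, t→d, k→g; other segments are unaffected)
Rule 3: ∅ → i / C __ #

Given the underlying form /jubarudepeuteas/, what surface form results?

Rule 1 (intervocalic spirantization): /b/ is a stop between vowels /u/ and /a/, so it spirantizes to the fricative [v]. /d/ is a stop between vowels /u/ and /e/, so it spirantizes to the fricative [z]. /p/ is a stop between vowels /e/ and /e/, so it spirantizes to the fricative [f]. /t/ is a stop between vowels /u/ and /e/, so it spirantizes to the fricative [s]. /jubarudepeuteas/ → juvaruzefeuseas.
Rule 2 (intervocalic voicing): no segment meets the environment; /juvaruzefeuseas/ is unchanged.
Rule 3 (final i-epenthesis): the form ends in the consonant /s/, so [i] is inserted word-finally. /juvaruzefeuseas/ → juvaruzefeuseasi.

juvaruzefeuseasi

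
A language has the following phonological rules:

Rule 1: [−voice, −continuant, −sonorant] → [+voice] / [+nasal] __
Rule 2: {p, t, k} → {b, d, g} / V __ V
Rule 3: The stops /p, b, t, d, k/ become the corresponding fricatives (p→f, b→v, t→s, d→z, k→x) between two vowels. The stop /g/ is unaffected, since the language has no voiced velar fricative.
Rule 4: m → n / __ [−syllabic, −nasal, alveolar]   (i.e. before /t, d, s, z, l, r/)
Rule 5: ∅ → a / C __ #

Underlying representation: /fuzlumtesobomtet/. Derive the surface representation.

fuzlundesovondeta

Rule 1 (post-nasal voicing): /t/ is a voiceless stop immediately after the nasal /m/, so it voices to [d]. /t/ is a voiceless stop immediately after the nasal /m/, so it voices to [d]. /fuzlumtesobomtet/ → fuzlumdesobomdet.
Rule 2 (intervocalic voicing): no segment meets the environment; /fuzlumdesobomdet/ is unchanged.
Rule 3 (intervocalic spirantization): /b/ is a stop between vowels /o/ and /o/, so it spirantizes to the fricative [v]. /fuzlumdesobomdet/ → fuzlumdesovomdet.
Rule 4 (nasal place assimilation): /m/ precedes the alveolar consonant /d/, so it assimilates in place to [n]. /m/ precedes the alveolar consonant /d/, so it assimilates in place to [n]. /fuzlumdesovomdet/ → fuzlundesovondet.
Rule 5 (final a-epenthesis): the form ends in the consonant /t/, so [a] is inserted word-finally. /fuzlundesovondet/ → fuzlundesovondeta.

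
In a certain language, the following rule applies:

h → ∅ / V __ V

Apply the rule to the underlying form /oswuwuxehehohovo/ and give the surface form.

/h/ occurs between vowels /e/ and /e/, so it deletes.
/h/ occurs between vowels /e/ and /o/, so it deletes.
/h/ occurs between vowels /o/ and /o/, so it deletes.
Surface form: [oswuwuxeeoovo].

oswuwuxeeoovo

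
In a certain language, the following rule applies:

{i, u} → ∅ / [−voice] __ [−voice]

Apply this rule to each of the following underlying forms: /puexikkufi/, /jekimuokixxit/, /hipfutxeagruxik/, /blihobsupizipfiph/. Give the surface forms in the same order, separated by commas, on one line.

/puexikkufi/: /i/ is a high vowel flanked by voiceless consonants /x/ and /k/, so it deletes. /u/ is a high vowel flanked by voiceless consonants /k/ and /f/, so it deletes. → [puexkkfi].
/jekimuokixxit/: /i/ is a high vowel flanked by voiceless consonants /k/ and /x/, so it deletes. /i/ is a high vowel flanked by voiceless consonants /x/ and /t/, so it deletes. → [jekimuokxxt].
/hipfutxeagruxik/: /i/ is a high vowel flanked by voiceless consonants /h/ and /p/, so it deletes. /u/ is a high vowel flanked by voiceless consonants /f/ and /t/, so it deletes. /i/ is a high vowel flanked by voiceless consonants /x/ and /k/, so it deletes. → [hpftxeagruxk].
/blihobsupizipfiph/: /u/ is a high vowel flanked by voiceless consonants /s/ and /p/, so it deletes. /i/ is a high vowel flanked by voiceless consonants /f/ and /p/, so it deletes. → [blihobspizipfph].

puexkkfi, jekimuokxxt, hpftxeagruxk, blihobspizipfph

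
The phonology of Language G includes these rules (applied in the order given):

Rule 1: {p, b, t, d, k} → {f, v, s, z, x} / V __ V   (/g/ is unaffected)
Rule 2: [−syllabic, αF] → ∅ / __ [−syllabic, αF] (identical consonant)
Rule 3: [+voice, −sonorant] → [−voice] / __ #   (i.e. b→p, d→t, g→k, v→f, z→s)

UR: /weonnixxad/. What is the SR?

weonixat

Rule 1 (intervocalic spirantization): no segment meets the environment; /weonnixxad/ is unchanged.
Rule 2 (degemination): /nn/ is a geminate; the first /n/ deletes. /xx/ is a geminate; the first /x/ deletes. /weonnixxad/ → weonixad.
Rule 3 (final devoicing): /d/ is a voiced obstruent in word-final position, so it devoices to [t]. /weonixad/ → weonixat.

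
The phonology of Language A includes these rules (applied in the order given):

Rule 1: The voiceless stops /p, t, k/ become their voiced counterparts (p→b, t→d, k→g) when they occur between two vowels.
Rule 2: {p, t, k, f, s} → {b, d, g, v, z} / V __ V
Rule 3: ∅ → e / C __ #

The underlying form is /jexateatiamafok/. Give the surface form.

jexadeadiamavoke

Rule 1 (intervocalic voicing): /t/ is a voiceless stop between vowels /a/ and /e/, so it voices to [d]. /t/ is a voiceless stop between vowels /a/ and /i/, so it voices to [d]. /jexateatiamafok/ → jexadeadiamafok.
Rule 2 (intervocalic voicing): /f/ is a voiceless obstruent between vowels /a/ and /o/, so it voices to [v]. /jexadeadiamafok/ → jexadeadiamavok.
Rule 3 (final e-epenthesis): the form ends in the consonant /k/, so [e] is inserted word-finally. /jexadeadiamavok/ → jexadeadiamavoke.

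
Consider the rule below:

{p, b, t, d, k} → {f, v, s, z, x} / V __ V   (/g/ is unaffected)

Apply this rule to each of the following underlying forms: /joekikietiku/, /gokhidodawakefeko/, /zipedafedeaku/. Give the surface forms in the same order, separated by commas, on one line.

/joekikietiku/: /k/ is a stop between vowels /e/ and /i/, so it spirantizes to the fricative [x]. /k/ is a stop between vowels /i/ and /i/, so it spirantizes to the fricative [x]. /t/ is a stop between vowels /e/ and /i/, so it spirantizes to the fricative [s]. /k/ is a stop between vowels /i/ and /u/, so it spirantizes to the fricative [x]. → [joexixiesixu].
/gokhidodawakefeko/: /d/ is a stop between vowels /i/ and /o/, so it spirantizes to the fricative [z]. /d/ is a stop between vowels /o/ and /a/, so it spirantizes to the fricative [z]. /k/ is a stop between vowels /a/ and /e/, so it spirantizes to the fricative [x]. /k/ is a stop between vowels /e/ and /o/, so it spirantizes to the fricative [x]. → [gokhizozawaxefexo].
/zipedafedeaku/: /p/ is a stop between vowels /i/ and /e/, so it spirantizes to the fricative [f]. /d/ is a stop between vowels /e/ and /a/, so it spirantizes to the fricative [z]. /d/ is a stop between vowels /e/ and /e/, so it spirantizes to the fricative [z]. /k/ is a stop between vowels /a/ and /u/, so it spirantizes to the fricative [x]. → [zifezafezeaxu].

joexixiesixu, gokhizozawaxefexo, zifezafezeaxu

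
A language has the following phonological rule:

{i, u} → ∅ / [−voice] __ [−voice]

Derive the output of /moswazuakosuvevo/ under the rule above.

moswazuakosuvevo

No segment of /moswazuakosuvevo/ meets the structural description of the rule, so the form surfaces unchanged.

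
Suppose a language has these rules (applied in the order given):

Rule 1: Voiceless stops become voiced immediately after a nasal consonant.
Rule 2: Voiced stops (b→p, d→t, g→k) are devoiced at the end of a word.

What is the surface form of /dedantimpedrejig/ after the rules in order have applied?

Rule 1 (post-nasal voicing): /t/ is a voiceless stop immediately after the nasal /n/, so it voices to [d]. /p/ is a voiceless stop immediately after the nasal /m/, so it voices to [b]. /dedantimpedrejig/ → dedandimbedrejig.
Rule 2 (final devoicing): /g/ is a voiced stop in word-final position, so it devoices to [k]. /dedandimbedrejig/ → dedandimbedrejik.

dedandimbedrejik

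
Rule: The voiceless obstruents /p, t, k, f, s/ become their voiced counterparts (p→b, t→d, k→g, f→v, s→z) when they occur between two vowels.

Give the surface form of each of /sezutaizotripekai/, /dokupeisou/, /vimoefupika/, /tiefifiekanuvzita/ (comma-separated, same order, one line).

sezudaizotribegai, dogubeizou, vimoevubiga, tievivieganuvzida

/sezutaizotripekai/: /t/ is a voiceless obstruent between vowels /u/ and /a/, so it voices to [d]. /p/ is a voiceless obstruent between vowels /i/ and /e/, so it voices to [b]. /k/ is a voiceless obstruent between vowels /e/ and /a/, so it voices to [g]. → [sezudaizotribegai].
/dokupeisou/: /k/ is a voiceless obstruent between vowels /o/ and /u/, so it voices to [g]. /p/ is a voiceless obstruent between vowels /u/ and /e/, so it voices to [b]. /s/ is a voiceless obstruent between vowels /i/ and /o/, so it voices to [z]. → [dogubeizou].
/vimoefupika/: /f/ is a voiceless obstruent between vowels /e/ and /u/, so it voices to [v]. /p/ is a voiceless obstruent between vowels /u/ and /i/, so it voices to [b]. /k/ is a voiceless obstruent between vowels /i/ and /a/, so it voices to [g]. → [vimoevubiga].
/tiefifiekanuvzita/: /f/ is a voiceless obstruent between vowels /e/ and /i/, so it voices to [v]. /f/ is a voiceless obstruent between vowels /i/ and /i/, so it voices to [v]. /k/ is a voiceless obstruent between vowels /e/ and /a/, so it voices to [g]. /t/ is a voiceless obstruent between vowels /i/ and /a/, so it voices to [d]. → [tievivieganuvzida].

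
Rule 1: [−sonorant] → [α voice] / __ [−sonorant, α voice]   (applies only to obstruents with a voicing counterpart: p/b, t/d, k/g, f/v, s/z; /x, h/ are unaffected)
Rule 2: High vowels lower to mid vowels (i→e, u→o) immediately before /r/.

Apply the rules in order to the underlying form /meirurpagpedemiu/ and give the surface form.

Rule 1 (regressive voicing assimilation): /g/ precedes the voiceless obstruent /p/, so it devoices to [k] by assimilation. /meirurpagpedemiu/ → meirurpakpedemiu.
Rule 2 (pre-rhotic lowering): /i/ is a high vowel immediately before /r/, so it lowers to [e]. /u/ is a high vowel immediately before /r/, so it lowers to [o]. /meirurpakpedemiu/ → meerorpakpedemiu.

meerorpakpedemiu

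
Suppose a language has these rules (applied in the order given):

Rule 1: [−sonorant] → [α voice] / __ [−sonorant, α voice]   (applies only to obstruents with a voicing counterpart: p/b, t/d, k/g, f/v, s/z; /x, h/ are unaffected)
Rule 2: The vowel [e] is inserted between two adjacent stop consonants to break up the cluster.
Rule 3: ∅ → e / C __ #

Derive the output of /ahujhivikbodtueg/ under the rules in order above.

ahujhivigebotetuege

Rule 1 (regressive voicing assimilation): /k/ precedes the voiced obstruent /b/, so it voices to [g] by assimilation. /d/ precedes the voiceless obstruent /t/, so it devoices to [t] by assimilation. /ahujhivikbodtueg/ → ahujhivigbottueg.
Rule 2 (stop-cluster e-epenthesis): /g/ and /b/ form a stop–stop cluster, so [e] is inserted between them. /t/ and /t/ form a stop–stop cluster, so [e] is inserted between them. /ahujhivigbottueg/ → ahujhivigebotetueg.
Rule 3 (final e-epenthesis): the form ends in the consonant /g/, so [e] is inserted word-finally. /ahujhivigebotetueg/ → ahujhivigebotetuege.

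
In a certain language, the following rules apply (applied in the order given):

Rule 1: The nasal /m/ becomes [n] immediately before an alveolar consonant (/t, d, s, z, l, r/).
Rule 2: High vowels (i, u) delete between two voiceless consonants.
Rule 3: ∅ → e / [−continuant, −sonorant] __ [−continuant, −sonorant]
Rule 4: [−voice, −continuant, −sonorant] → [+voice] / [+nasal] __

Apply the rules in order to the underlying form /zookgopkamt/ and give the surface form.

zookegopekand

Rule 1 (nasal place assimilation): /m/ precedes the alveolar consonant /t/, so it assimilates in place to [n]. /zookgopkamt/ → zookgopkant.
Rule 2 (high vowel syncope): no segment meets the environment; /zookgopkant/ is unchanged.
Rule 3 (stop-cluster e-epenthesis): /k/ and /g/ form a stop–stop cluster, so [e] is inserted between them. /p/ and /k/ form a stop–stop cluster, so [e] is inserted between them. /zookgopkant/ → zookegopekant.
Rule 4 (post-nasal voicing): /t/ is a voiceless stop immediately after the nasal /n/, so it voices to [d]. /zookegopekant/ → zookegopekand.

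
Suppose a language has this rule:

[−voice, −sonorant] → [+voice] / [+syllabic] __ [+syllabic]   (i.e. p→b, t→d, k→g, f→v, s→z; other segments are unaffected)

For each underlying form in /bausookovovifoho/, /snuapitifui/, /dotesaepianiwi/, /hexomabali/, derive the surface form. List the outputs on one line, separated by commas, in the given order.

bauzoogovovivoho, snuabidivui, dodezaebianiwi, hexomabali

/bausookovovifoho/: /s/ is a voiceless obstruent between vowels /u/ and /o/, so it voices to [z]. /k/ is a voiceless obstruent between vowels /o/ and /o/, so it voices to [g]. /f/ is a voiceless obstruent between vowels /i/ and /o/, so it voices to [v]. → [bauzoogovovivoho].
/snuapitifui/: /p/ is a voiceless obstruent between vowels /a/ and /i/, so it voices to [b]. /t/ is a voiceless obstruent between vowels /i/ and /i/, so it voices to [d]. /f/ is a voiceless obstruent between vowels /i/ and /u/, so it voices to [v]. → [snuabidivui].
/dotesaepianiwi/: /t/ is a voiceless obstruent between vowels /o/ and /e/, so it voices to [d]. /s/ is a voiceless obstruent between vowels /e/ and /a/, so it voices to [z]. /p/ is a voiceless obstruent between vowels /e/ and /i/, so it voices to [b]. → [dodezaebianiwi].
/hexomabali/: the rule's environment is not met; surfaces unchanged as [hexomabali].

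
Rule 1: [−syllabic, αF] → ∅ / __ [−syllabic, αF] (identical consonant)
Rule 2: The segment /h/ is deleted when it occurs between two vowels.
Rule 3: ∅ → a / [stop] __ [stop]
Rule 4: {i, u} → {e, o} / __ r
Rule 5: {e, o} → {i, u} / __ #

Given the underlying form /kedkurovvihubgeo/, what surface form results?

Rule 1 (degemination): /vv/ is a geminate; the first /v/ deletes. /kedkurovvihubgeo/ → kedkurovihubgeo.
Rule 2 (intervocalic h-deletion): /h/ occurs between vowels /i/ and /u/, so it deletes. /kedkurovihubgeo/ → kedkuroviubgeo.
Rule 3 (stop-cluster a-epenthesis): /d/ and /k/ form a stop–stop cluster, so [a] is inserted between them. /b/ and /g/ form a stop–stop cluster, so [a] is inserted between them. /kedkuroviubgeo/ → kedakuroviubageo.
Rule 4 (pre-rhotic lowering): /u/ is a high vowel immediately before /r/, so it lowers to [o]. /kedakuroviubageo/ → kedakoroviubageo.
Rule 5 (final vowel raising): /o/ is a mid vowel in word-final position, so it raises to [u]. /kedakoroviubageo/ → kedakoroviubageu.

kedakoroviubageu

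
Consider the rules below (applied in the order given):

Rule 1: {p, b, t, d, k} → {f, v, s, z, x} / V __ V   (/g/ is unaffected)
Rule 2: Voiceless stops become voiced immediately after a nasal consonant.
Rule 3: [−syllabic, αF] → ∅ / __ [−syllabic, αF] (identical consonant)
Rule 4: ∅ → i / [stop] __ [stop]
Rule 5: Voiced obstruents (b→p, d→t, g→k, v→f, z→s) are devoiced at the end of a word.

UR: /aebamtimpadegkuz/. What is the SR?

Rule 1 (intervocalic spirantization): /b/ is a stop between vowels /e/ and /a/, so it spirantizes to the fricative [v]. /d/ is a stop between vowels /a/ and /e/, so it spirantizes to the fricative [z]. /aebamtimpadegkuz/ → aevamtimpazegkuz.
Rule 2 (post-nasal voicing): /t/ is a voiceless stop immediately after the nasal /m/, so it voices to [d]. /p/ is a voiceless stop immediately after the nasal /m/, so it voices to [b]. /aevamtimpazegkuz/ → aevamdimbazegkuz.
Rule 3 (degemination): no segment meets the environment; /aevamdimbazegkuz/ is unchanged.
Rule 4 (stop-cluster i-epenthesis): /g/ and /k/ form a stop–stop cluster, so [i] is inserted between them. /aevamdimbazegkuz/ → aevamdimbazegikuz.
Rule 5 (final devoicing): /z/ is a voiced obstruent in word-final position, so it devoices to [s]. /aevamdimbazegikuz/ → aevamdimbazegikus.

aevamdimbazegikus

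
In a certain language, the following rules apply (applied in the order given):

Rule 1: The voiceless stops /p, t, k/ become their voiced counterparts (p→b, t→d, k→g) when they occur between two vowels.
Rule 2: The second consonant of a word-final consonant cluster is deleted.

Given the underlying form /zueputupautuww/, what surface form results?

Rule 1 (intervocalic voicing): /p/ is a voiceless stop between vowels /e/ and /u/, so it voices to [b]. /t/ is a voiceless stop between vowels /u/ and /u/, so it voices to [d]. /p/ is a voiceless stop between vowels /u/ and /a/, so it voices to [b]. /t/ is a voiceless stop between vowels /u/ and /u/, so it voices to [d]. /zueputupautuww/ → zuebudubauduww.
Rule 2 (final cluster simplification): /w/ is the second consonant of a word-final cluster /ww/, so it deletes. /zuebudubauduww/ → zuebudubauduw.

zuebudubauduw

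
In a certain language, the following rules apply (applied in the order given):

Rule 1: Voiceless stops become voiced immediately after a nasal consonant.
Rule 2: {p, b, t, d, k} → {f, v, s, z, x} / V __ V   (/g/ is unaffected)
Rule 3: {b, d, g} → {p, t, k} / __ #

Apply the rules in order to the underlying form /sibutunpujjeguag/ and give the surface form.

Rule 1 (post-nasal voicing): /p/ is a voiceless stop immediately after the nasal /n/, so it voices to [b]. /sibutunpujjeguag/ → sibutunbujjeguag.
Rule 2 (intervocalic spirantization): /b/ is a stop between vowels /i/ and /u/, so it spirantizes to the fricative [v]. /t/ is a stop between vowels /u/ and /u/, so it spirantizes to the fricative [s]. /sibutunbujjeguag/ → sivusunbujjeguag.
Rule 3 (final devoicing): /g/ is a voiced stop in word-final position, so it devoices to [k]. /sivusunbujjeguag/ → sivusunbujjeguak.

sivusunbujjeguak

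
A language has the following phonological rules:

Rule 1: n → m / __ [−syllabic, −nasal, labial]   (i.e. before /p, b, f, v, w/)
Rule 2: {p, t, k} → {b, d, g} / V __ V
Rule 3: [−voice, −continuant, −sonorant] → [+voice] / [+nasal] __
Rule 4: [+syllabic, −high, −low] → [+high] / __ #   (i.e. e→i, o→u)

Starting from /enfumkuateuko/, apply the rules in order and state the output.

Rule 1 (nasal place assimilation): /n/ precedes the labial consonant /f/, so it assimilates in place to [m]. /enfumkuateuko/ → emfumkuateuko.
Rule 2 (intervocalic voicing): /t/ is a voiceless stop between vowels /a/ and /e/, so it voices to [d]. /k/ is a voiceless stop between vowels /u/ and /o/, so it voices to [g]. /emfumkuateuko/ → emfumkuadeugo.
Rule 3 (post-nasal voicing): /k/ is a voiceless stop immediately after the nasal /m/, so it voices to [g]. /emfumkuadeugo/ → emfumguadeugo.
Rule 4 (final vowel raising): /o/ is a mid vowel in word-final position, so it raises to [u]. /emfumguadeugo/ → emfumguadeugu.

emfumguadeugu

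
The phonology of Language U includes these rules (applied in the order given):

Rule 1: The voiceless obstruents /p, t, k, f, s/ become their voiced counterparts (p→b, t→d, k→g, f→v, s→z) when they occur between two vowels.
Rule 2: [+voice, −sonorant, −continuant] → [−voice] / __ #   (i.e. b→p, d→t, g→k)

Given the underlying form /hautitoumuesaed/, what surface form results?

haudidoumuezaet

Rule 1 (intervocalic voicing): /t/ is a voiceless obstruent between vowels /u/ and /i/, so it voices to [d]. /t/ is a voiceless obstruent between vowels /i/ and /o/, so it voices to [d]. /s/ is a voiceless obstruent between vowels /e/ and /a/, so it voices to [z]. /hautitoumuesaed/ → haudidoumuezaed.
Rule 2 (final devoicing): /d/ is a voiced stop in word-final position, so it devoices to [t]. /haudidoumuezaed/ → haudidoumuezaet.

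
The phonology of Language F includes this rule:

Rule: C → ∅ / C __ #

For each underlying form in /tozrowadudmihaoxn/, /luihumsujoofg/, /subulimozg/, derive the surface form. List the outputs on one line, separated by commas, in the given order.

tozrowadudmihaox, luihumsujoof, subulimoz

/tozrowadudmihaoxn/: /n/ is the second consonant of a word-final cluster /xn/, so it deletes. → [tozrowadudmihaox].
/luihumsujoofg/: /g/ is the second consonant of a word-final cluster /fg/, so it deletes. → [luihumsujoof].
/subulimozg/: /g/ is the second consonant of a word-final cluster /zg/, so it deletes. → [subulimoz].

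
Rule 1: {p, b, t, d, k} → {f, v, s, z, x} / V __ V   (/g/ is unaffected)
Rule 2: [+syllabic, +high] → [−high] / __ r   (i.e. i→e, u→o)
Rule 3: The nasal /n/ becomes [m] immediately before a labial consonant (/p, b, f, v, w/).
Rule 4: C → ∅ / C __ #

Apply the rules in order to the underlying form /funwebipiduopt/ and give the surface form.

Rule 1 (intervocalic spirantization): /b/ is a stop between vowels /e/ and /i/, so it spirantizes to the fricative [v]. /p/ is a stop between vowels /i/ and /i/, so it spirantizes to the fricative [f]. /d/ is a stop between vowels /i/ and /u/, so it spirantizes to the fricative [z]. /funwebipiduopt/ → funwevifizuopt.
Rule 2 (pre-rhotic lowering): no segment meets the environment; /funwevifizuopt/ is unchanged.
Rule 3 (nasal place assimilation): /n/ precedes the labial consonant /w/, so it assimilates in place to [m]. /funwevifizuopt/ → fumwevifizuopt.
Rule 4 (final cluster simplification): /t/ is the second consonant of a word-final cluster /pt/, so it deletes. /fumwevifizuopt/ → fumwevifizuop.

fumwevifizuop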